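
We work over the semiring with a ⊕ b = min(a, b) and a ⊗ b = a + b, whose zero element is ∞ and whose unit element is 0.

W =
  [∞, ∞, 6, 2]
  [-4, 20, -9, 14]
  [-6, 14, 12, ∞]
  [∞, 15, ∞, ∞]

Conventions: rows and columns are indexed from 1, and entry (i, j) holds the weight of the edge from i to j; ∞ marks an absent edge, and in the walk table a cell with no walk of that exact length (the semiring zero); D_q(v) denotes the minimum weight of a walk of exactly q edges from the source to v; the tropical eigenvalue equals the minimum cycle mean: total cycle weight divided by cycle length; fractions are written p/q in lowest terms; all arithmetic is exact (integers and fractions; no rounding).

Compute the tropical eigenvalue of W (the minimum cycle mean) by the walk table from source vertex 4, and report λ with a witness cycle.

q=0: [∞, ∞, ∞, 0]
q=1: [∞, 15, ∞, ∞]
q=2: [11, 35, 6, 29]
q=3: [0, 20, 17, 13]
q=4: [11, 28, 6, 2]
Optimal cycle mean attained by: cycle 1->3->1, total 6 + (-6), length 2.
Answer: λ = 0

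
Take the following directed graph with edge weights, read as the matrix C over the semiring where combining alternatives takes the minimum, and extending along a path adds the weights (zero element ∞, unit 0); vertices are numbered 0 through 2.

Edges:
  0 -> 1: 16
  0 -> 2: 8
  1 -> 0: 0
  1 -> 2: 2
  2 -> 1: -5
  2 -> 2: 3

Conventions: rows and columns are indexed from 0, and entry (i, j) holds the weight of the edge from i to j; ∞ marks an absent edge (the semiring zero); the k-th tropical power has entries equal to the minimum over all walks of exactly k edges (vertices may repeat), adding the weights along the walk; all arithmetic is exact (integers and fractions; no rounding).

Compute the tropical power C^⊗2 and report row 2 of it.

C^⊗2:
  [16, 3, 11]
  [∞, -3, 5]
  [-5, -2, -3]
Answer: row 2 of C^⊗2 = [-5, -2, -3]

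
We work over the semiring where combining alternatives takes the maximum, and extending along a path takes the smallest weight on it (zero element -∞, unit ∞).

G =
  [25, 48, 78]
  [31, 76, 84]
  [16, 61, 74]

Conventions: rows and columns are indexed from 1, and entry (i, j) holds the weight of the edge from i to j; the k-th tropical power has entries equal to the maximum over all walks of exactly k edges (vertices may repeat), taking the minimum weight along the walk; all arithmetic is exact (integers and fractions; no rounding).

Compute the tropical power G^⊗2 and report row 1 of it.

G^⊗2:
  [31, 61, 74]
  [31, 76, 76]
  [31, 61, 74]
Answer: row 1 of G^⊗2 = [31, 61, 74]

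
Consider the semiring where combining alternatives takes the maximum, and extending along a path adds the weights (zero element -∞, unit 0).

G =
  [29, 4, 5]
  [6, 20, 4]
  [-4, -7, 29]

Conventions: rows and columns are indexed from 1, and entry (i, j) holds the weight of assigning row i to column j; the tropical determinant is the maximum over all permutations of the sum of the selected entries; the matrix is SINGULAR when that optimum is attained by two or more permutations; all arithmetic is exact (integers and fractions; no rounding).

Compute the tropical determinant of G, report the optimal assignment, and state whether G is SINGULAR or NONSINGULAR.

σ = (1, 2, 3): 29 + 20 + 29 = 78
σ = (1, 3, 2): 29 + 4 + (-7) = 26
σ = (2, 1, 3): 4 + 6 + 29 = 39
σ = (2, 3, 1): 4 + 4 + (-4) = 4
σ = (3, 1, 2): 5 + 6 + (-7) = 4
σ = (3, 2, 1): 5 + 20 + (-4) = 21
Optimal value attained by: σ = (1, 2, 3).
Answer: det⊕(G) = 78; verdict: NONSINGULAR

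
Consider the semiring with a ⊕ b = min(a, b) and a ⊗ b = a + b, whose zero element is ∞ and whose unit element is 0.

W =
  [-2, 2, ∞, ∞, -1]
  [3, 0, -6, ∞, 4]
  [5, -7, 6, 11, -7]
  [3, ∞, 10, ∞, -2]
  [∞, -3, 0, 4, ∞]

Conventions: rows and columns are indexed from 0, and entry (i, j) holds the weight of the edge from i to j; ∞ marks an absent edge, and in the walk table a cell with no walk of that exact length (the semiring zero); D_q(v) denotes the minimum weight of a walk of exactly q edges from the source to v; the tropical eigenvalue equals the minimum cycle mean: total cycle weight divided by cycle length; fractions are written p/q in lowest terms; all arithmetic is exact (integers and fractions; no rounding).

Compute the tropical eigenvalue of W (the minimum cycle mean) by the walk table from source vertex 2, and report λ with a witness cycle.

q=0: [∞, ∞, 0, ∞, ∞]
q=1: [5, -7, 6, 11, -7]
q=2: [-4, -10, -13, -3, -3]
q=3: [-8, -20, -16, -2, -20]
q=4: [-17, -23, -26, -16, -23]
q=5: [-21, -33, -29, -19, -33]
Optimal cycle mean attained by: cycle 1->2->1, total (-6) + (-7), length 2.
Answer: λ = -13/2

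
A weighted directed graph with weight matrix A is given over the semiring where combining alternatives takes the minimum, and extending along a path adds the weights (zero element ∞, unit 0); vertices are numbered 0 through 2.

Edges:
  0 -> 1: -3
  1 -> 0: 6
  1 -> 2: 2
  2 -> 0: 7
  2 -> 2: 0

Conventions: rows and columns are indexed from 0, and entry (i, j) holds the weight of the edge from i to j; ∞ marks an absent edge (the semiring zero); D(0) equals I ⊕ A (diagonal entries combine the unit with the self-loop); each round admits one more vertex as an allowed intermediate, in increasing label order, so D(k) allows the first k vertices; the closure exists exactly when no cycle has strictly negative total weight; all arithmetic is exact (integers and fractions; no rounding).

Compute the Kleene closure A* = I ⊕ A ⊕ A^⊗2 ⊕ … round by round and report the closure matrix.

D(0):
  [0, -3, ∞]
  [6, 0, 2]
  [7, ∞, 0]
D(1):
  [0, -3, ∞]
  [6, 0, 2]
  [7, 4, 0]
D(2):
  [0, -3, -1]
  [6, 0, 2]
  [7, 4, 0]
D(3):
  [0, -3, -1]
  [6, 0, 2]
  [7, 4, 0]
Answer: A* = [[0, -3, -1], [6, 0, 2], [7, 4, 0]]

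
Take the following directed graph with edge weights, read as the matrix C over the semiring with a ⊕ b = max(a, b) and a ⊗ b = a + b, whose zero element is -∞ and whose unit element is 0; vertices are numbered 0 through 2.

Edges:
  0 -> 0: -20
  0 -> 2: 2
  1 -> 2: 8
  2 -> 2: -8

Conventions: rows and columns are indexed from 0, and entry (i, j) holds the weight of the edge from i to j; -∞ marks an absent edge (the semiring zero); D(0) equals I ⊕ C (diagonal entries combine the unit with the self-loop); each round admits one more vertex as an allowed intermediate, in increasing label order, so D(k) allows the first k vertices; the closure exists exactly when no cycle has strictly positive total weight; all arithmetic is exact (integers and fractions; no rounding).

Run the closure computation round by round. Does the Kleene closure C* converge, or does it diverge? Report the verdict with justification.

D(0):
  [0, -∞, 2]
  [-∞, 0, 8]
  [-∞, -∞, 0]
D(1):
  [0, -∞, 2]
  [-∞, 0, 8]
  [-∞, -∞, 0]
D(2):
  [0, -∞, 2]
  [-∞, 0, 8]
  [-∞, -∞, 0]
D(3):
  [0, -∞, 2]
  [-∞, 0, 8]
  [-∞, -∞, 0]
Key observation: every diagonal entry stays at the unit through all rounds, so no improving cycle exists.
Answer: CONVERGES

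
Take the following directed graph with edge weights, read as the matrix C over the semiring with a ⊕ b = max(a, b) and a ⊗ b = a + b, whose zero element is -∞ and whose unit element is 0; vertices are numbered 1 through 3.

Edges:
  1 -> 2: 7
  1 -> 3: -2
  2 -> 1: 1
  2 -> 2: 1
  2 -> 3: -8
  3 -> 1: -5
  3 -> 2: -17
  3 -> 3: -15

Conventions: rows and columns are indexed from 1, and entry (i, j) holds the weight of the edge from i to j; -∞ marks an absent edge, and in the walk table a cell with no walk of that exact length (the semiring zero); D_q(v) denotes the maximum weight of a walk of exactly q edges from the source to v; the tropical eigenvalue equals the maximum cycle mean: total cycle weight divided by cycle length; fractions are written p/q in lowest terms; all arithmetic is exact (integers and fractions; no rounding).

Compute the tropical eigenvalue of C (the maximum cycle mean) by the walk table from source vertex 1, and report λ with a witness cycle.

q=0: [0, -∞, -∞]
q=1: [-∞, 7, -2]
q=2: [8, 8, -1]
q=3: [9, 15, 6]
Optimal cycle mean attained by: cycle 1->2->1, total 7 + 1, length 2.
Answer: λ = 4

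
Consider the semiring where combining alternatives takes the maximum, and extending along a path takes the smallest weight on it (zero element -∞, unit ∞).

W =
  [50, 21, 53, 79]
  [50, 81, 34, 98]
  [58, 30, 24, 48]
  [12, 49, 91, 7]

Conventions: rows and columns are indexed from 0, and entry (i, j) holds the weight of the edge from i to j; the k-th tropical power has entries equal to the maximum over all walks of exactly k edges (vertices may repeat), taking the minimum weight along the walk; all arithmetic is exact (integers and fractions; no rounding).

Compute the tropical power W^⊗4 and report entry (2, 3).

W^⊗2:
  [53, 49, 79, 50]
  [50, 81, 91, 81]
  [50, 48, 53, 58]
  [58, 49, 34, 49]
W^⊗3:
  [58, 49, 53, 53]
  [58, 81, 81, 81]
  [53, 49, 58, 50]
  [50, 49, 53, 58]
W^⊗4:
  [53, 49, 53, 58]
  [58, 81, 81, 81]
  [58, 49, 53, 53]
  [53, 49, 58, 50]
Key observation: the optimum is the walk 2->0->2->0->3, with weight 58 min 53 min 58 min 79 = 53.
Optimal value attained by: walk 2->0->2->0->3.
Answer: (W^⊗4)[2][3] = 53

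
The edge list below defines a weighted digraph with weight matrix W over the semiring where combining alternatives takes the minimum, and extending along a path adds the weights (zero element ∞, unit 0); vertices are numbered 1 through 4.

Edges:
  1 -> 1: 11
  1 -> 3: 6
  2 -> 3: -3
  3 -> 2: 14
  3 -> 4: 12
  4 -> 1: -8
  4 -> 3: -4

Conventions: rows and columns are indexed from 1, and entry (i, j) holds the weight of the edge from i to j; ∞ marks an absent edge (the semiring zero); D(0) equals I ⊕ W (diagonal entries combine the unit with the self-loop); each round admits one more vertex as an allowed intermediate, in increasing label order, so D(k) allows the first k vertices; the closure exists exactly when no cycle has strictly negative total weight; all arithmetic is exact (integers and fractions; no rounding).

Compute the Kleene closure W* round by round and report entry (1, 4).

D(0):
  [0, ∞, 6, ∞]
  [∞, 0, -3, ∞]
  [∞, 14, 0, 12]
  [-8, ∞, -4, 0]
D(1):
  [0, ∞, 6, ∞]
  [∞, 0, -3, ∞]
  [∞, 14, 0, 12]
  [-8, ∞, -4, 0]
D(2):
  [0, ∞, 6, ∞]
  [∞, 0, -3, ∞]
  [∞, 14, 0, 12]
  [-8, ∞, -4, 0]
D(3):
  [0, 20, 6, 18]
  [∞, 0, -3, 9]
  [∞, 14, 0, 12]
  [-8, 10, -4, 0]
D(4):
  [0, 20, 6, 18]
  [1, 0, -3, 9]
  [4, 14, 0, 12]
  [-8, 10, -4, 0]
Answer: W*[1][4] = 18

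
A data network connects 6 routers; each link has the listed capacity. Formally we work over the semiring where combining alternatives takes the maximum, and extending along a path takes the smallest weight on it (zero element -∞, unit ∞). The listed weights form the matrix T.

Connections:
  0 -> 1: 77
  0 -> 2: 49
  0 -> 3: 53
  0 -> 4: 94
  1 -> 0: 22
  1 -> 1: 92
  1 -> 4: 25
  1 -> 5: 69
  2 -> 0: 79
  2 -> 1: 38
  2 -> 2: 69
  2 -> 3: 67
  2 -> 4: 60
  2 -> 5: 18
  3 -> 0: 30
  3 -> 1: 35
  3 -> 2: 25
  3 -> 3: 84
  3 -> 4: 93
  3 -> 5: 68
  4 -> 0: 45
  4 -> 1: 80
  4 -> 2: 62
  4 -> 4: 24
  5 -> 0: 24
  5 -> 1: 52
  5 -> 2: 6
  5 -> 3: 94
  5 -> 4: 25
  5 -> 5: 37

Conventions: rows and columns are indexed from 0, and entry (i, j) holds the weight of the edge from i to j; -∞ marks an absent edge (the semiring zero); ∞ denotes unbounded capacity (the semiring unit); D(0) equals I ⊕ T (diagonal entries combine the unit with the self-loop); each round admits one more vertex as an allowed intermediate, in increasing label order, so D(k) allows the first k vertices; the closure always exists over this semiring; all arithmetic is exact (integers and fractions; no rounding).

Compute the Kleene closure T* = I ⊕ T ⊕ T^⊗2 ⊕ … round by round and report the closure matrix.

D(0):
  [∞, 77, 49, 53, 94, -∞]
  [22, ∞, -∞, -∞, 25, 69]
  [79, 38, ∞, 67, 60, 18]
  [30, 35, 25, ∞, 93, 68]
  [45, 80, 62, -∞, ∞, -∞]
  [24, 52, 6, 94, 25, ∞]
D(1):
  [∞, 77, 49, 53, 94, -∞]
  [22, ∞, 22, 22, 25, 69]
  [79, 77, ∞, 67, 79, 18]
  [30, 35, 30, ∞, 93, 68]
  [45, 80, 62, 45, ∞, -∞]
  [24, 52, 24, 94, 25, ∞]
D(2):
  [∞, 77, 49, 53, 94, 69]
  [22, ∞, 22, 22, 25, 69]
  [79, 77, ∞, 67, 79, 69]
  [30, 35, 30, ∞, 93, 68]
  [45, 80, 62, 45, ∞, 69]
  [24, 52, 24, 94, 25, ∞]
D(3):
  [∞, 77, 49, 53, 94, 69]
  [22, ∞, 22, 22, 25, 69]
  [79, 77, ∞, 67, 79, 69]
  [30, 35, 30, ∞, 93, 68]
  [62, 80, 62, 62, ∞, 69]
  [24, 52, 24, 94, 25, ∞]
D(4):
  [∞, 77, 49, 53, 94, 69]
  [22, ∞, 22, 22, 25, 69]
  [79, 77, ∞, 67, 79, 69]
  [30, 35, 30, ∞, 93, 68]
  [62, 80, 62, 62, ∞, 69]
  [30, 52, 30, 94, 93, ∞]
D(5):
  [∞, 80, 62, 62, 94, 69]
  [25, ∞, 25, 25, 25, 69]
  [79, 79, ∞, 67, 79, 69]
  [62, 80, 62, ∞, 93, 69]
  [62, 80, 62, 62, ∞, 69]
  [62, 80, 62, 94, 93, ∞]
D(6):
  [∞, 80, 62, 69, 94, 69]
  [62, ∞, 62, 69, 69, 69]
  [79, 79, ∞, 69, 79, 69]
  [62, 80, 62, ∞, 93, 69]
  [62, 80, 62, 69, ∞, 69]
  [62, 80, 62, 94, 93, ∞]
Answer: T* = [[∞, 80, 62, 69, 94, 69], [62, ∞, 62, 69, 69, 69], [79, 79, ∞, 69, 79, 69], [62, 80, 62, ∞, 93, 69], [62, 80, 62, 69, ∞, 69], [62, 80, 62, 94, 93, ∞]]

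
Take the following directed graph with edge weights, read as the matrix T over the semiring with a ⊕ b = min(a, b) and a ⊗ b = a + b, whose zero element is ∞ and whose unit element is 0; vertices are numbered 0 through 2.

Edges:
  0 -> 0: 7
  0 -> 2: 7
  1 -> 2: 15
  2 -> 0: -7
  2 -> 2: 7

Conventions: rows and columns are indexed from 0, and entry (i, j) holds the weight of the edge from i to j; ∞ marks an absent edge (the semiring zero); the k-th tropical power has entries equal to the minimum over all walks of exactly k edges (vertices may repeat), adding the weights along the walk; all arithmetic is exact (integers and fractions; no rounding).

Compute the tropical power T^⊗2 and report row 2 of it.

T^⊗2:
  [0, ∞, 14]
  [8, ∞, 22]
  [0, ∞, 0]
Answer: row 2 of T^⊗2 = [0, ∞, 0]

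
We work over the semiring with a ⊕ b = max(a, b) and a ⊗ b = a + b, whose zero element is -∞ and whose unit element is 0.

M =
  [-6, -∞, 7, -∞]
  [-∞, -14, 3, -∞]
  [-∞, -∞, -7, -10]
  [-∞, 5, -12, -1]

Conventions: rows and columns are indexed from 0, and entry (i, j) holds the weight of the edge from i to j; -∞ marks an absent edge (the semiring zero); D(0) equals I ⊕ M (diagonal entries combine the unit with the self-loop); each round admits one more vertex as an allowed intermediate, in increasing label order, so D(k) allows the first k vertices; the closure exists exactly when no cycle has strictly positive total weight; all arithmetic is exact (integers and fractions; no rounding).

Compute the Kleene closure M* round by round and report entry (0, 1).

D(0):
  [0, -∞, 7, -∞]
  [-∞, 0, 3, -∞]
  [-∞, -∞, 0, -10]
  [-∞, 5, -12, 0]
D(1):
  [0, -∞, 7, -∞]
  [-∞, 0, 3, -∞]
  [-∞, -∞, 0, -10]
  [-∞, 5, -12, 0]
D(2):
  [0, -∞, 7, -∞]
  [-∞, 0, 3, -∞]
  [-∞, -∞, 0, -10]
  [-∞, 5, 8, 0]
D(3):
  [0, -∞, 7, -3]
  [-∞, 0, 3, -7]
  [-∞, -∞, 0, -10]
  [-∞, 5, 8, 0]
D(4):
  [0, 2, 7, -3]
  [-∞, 0, 3, -7]
  [-∞, -5, 0, -10]
  [-∞, 5, 8, 0]
Answer: M*[0][1] = 2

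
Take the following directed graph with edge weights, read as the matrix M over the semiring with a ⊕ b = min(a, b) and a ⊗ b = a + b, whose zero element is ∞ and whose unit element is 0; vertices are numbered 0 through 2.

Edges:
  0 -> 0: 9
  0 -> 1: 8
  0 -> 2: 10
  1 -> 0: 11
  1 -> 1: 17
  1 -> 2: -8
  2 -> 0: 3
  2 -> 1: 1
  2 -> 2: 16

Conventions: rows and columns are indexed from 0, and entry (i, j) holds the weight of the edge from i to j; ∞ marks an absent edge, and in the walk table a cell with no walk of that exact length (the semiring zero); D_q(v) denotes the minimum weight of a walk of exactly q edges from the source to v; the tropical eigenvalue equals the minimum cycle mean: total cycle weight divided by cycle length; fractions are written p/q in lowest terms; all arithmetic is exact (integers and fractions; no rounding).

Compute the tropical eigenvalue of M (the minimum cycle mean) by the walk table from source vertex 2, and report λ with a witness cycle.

q=0: [∞, ∞, 0]
q=1: [3, 1, 16]
q=2: [12, 11, -7]
q=3: [-4, -6, 3]
Optimal cycle mean attained by: cycle 1->2->1, total (-8) + 1, length 2.
Answer: λ = -7/2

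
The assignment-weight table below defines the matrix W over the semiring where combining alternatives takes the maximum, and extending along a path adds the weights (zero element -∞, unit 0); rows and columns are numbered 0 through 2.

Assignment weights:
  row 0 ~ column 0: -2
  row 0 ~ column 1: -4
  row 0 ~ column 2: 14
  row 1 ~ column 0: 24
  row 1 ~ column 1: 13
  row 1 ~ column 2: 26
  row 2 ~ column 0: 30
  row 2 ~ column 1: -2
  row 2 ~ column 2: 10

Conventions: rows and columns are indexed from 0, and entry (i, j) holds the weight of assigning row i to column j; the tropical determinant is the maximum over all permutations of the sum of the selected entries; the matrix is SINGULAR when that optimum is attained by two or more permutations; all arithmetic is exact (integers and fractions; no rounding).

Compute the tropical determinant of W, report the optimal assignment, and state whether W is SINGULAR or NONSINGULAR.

σ = (0, 1, 2): (-2) + 13 + 10 = 21
σ = (0, 2, 1): (-2) + 26 + (-2) = 22
σ = (1, 0, 2): (-4) + 24 + 10 = 30
σ = (1, 2, 0): (-4) + 26 + 30 = 52
σ = (2, 0, 1): 14 + 24 + (-2) = 36
σ = (2, 1, 0): 14 + 13 + 30 = 57
Optimal value attained by: σ = (2, 1, 0).
Answer: det⊕(W) = 57; verdict: NONSINGULAR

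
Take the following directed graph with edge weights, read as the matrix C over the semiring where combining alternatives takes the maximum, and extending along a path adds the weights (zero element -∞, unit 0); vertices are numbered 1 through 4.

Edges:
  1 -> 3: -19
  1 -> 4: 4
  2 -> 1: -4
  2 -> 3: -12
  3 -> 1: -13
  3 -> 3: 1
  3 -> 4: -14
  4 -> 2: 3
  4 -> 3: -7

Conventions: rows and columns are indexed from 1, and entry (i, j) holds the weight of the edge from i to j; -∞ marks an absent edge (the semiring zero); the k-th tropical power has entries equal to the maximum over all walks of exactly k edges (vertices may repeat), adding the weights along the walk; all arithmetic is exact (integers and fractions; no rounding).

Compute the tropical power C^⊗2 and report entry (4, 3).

C^⊗2:
  [-32, 7, -3, -33]
  [-25, -∞, -11, 0]
  [-12, -11, 2, -9]
  [-1, -∞, -6, -21]
Key observation: the optimum is the walk 4->3->3, with weight (-7) + 1 = -6.
Optimal value attained by: walk 4->3->3.
Answer: (C^⊗2)[4][3] = -6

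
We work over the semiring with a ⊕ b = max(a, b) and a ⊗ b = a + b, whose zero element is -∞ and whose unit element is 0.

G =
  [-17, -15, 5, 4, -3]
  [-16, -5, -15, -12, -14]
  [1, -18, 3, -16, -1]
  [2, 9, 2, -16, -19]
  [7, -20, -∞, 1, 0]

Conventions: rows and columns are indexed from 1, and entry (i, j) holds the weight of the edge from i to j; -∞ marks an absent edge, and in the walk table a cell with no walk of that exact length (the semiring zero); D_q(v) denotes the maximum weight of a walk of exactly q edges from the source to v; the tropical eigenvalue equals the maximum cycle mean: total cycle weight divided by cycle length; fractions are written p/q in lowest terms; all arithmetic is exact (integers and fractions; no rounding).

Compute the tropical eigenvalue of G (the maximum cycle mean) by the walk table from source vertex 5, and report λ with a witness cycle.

q=0: [-∞, -∞, -∞, -∞, 0]
q=1: [7, -20, -∞, 1, 0]
q=2: [7, 10, 12, 11, 4]
q=3: [13, 20, 15, 11, 11]
q=4: [18, 20, 18, 17, 14]
q=5: [21, 26, 23, 22, 17]
Optimal cycle mean attained by: cycle 1->3->5->1, total 5 + (-1) + 7, length 3.
Answer: λ = 11/3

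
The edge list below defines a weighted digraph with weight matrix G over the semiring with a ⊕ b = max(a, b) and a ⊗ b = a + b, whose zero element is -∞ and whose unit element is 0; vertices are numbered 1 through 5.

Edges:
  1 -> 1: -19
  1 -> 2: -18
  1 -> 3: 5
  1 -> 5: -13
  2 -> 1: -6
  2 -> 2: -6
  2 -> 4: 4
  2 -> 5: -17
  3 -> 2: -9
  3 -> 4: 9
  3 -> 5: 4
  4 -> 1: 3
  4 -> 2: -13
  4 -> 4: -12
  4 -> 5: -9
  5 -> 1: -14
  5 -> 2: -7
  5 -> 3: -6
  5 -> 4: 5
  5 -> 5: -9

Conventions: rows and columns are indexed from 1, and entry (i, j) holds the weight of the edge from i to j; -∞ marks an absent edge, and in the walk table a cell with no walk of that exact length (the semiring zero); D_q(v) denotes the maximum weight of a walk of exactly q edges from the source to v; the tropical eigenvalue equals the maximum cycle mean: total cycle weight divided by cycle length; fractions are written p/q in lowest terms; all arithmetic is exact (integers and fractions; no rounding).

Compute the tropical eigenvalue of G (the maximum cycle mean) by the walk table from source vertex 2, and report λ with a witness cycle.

q=0: [-∞, 0, -∞, -∞, -∞]
q=1: [-6, -6, -∞, 4, -17]
q=2: [7, -9, -1, -2, -5]
q=3: [1, -10, 12, 8, 3]
q=4: [11, 3, 6, 21, 16]
q=5: [24, 9, 16, 21, 12]
Optimal cycle mean attained by: cycle 1->3->4->1, total 5 + 9 + 3, length 3.
Answer: λ = 17/3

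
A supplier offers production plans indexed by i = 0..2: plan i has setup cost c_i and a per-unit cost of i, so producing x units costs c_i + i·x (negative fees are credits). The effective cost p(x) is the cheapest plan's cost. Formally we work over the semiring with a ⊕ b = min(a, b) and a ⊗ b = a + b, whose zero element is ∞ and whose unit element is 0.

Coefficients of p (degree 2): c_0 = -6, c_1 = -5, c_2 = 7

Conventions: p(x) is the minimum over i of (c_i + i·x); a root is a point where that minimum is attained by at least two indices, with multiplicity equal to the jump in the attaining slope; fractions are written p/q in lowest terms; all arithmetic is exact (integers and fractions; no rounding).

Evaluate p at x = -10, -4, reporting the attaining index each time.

p(-10) = min(-6+0·(-10)=-6, -5+1·(-10)=-15, 7+2·(-10)=-13) = -15 (attained by i=1)
p(-4) = min(-6+0·(-4)=-6, -5+1·(-4)=-9, 7+2·(-4)=-1) = -9 (attained by i=1)
Answer: p(-10) = -15; p(-4) = -9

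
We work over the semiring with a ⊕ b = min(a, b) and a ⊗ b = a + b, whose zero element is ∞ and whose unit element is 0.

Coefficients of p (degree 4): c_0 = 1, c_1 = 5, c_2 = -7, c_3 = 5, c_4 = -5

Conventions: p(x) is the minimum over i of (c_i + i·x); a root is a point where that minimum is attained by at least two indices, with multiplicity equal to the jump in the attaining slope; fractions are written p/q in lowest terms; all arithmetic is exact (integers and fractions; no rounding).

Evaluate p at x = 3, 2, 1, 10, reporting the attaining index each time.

p(3) = min(1+0·3=1, 5+1·3=8, -7+2·3=-1, 5+3·3=14, -5+4·3=7) = -1 (attained by i=2)
p(2) = min(1+0·2=1, 5+1·2=7, -7+2·2=-3, 5+3·2=11, -5+4·2=3) = -3 (attained by i=2)
p(1) = min(1+0·1=1, 5+1·1=6, -7+2·1=-5, 5+3·1=8, -5+4·1=-1) = -5 (attained by i=2)
p(10) = min(1+0·10=1, 5+1·10=15, -7+2·10=13, 5+3·10=35, -5+4·10=35) = 1 (attained by i=0)
Answer: p(3) = -1; p(2) = -3; p(1) = -5; p(10) = 1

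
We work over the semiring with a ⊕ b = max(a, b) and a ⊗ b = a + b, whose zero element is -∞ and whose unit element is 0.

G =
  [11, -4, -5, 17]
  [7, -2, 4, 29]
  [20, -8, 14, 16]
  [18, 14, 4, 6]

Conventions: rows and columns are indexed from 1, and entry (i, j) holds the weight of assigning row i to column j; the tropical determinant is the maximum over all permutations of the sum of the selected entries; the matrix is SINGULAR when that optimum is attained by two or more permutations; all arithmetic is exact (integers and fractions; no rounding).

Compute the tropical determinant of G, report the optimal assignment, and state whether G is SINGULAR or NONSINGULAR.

σ = (1, 2, 3, 4): 11 + (-2) + 14 + 6 = 29
σ = (1, 2, 4, 3): 11 + (-2) + 16 + 4 = 29
σ = (1, 3, 2, 4): 11 + 4 + (-8) + 6 = 13
σ = (1, 3, 4, 2): 11 + 4 + 16 + 14 = 45
σ = (1, 4, 2, 3): 11 + 29 + (-8) + 4 = 36
σ = (1, 4, 3, 2): 11 + 29 + 14 + 14 = 68
σ = (2, 1, 3, 4): (-4) + 7 + 14 + 6 = 23
σ = (2, 1, 4, 3): (-4) + 7 + 16 + 4 = 23
σ = (2, 3, 1, 4): (-4) + 4 + 20 + 6 = 26
σ = (2, 3, 4, 1): (-4) + 4 + 16 + 18 = 34
σ = (2, 4, 1, 3): (-4) + 29 + 20 + 4 = 49
σ = (2, 4, 3, 1): (-4) + 29 + 14 + 18 = 57
σ = (3, 1, 2, 4): (-5) + 7 + (-8) + 6 = 0
σ = (3, 1, 4, 2): (-5) + 7 + 16 + 14 = 32
σ = (3, 2, 1, 4): (-5) + (-2) + 20 + 6 = 19
σ = (3, 2, 4, 1): (-5) + (-2) + 16 + 18 = 27
σ = (3, 4, 1, 2): (-5) + 29 + 20 + 14 = 58
σ = (3, 4, 2, 1): (-5) + 29 + (-8) + 18 = 34
σ = (4, 1, 2, 3): 17 + 7 + (-8) + 4 = 20
σ = (4, 1, 3, 2): 17 + 7 + 14 + 14 = 52
σ = (4, 2, 1, 3): 17 + (-2) + 20 + 4 = 39
σ = (4, 2, 3, 1): 17 + (-2) + 14 + 18 = 47
σ = (4, 3, 1, 2): 17 + 4 + 20 + 14 = 55
σ = (4, 3, 2, 1): 17 + 4 + (-8) + 18 = 31
Optimal value attained by: σ = (1, 4, 3, 2).
Answer: det⊕(G) = 68; verdict: NONSINGULAR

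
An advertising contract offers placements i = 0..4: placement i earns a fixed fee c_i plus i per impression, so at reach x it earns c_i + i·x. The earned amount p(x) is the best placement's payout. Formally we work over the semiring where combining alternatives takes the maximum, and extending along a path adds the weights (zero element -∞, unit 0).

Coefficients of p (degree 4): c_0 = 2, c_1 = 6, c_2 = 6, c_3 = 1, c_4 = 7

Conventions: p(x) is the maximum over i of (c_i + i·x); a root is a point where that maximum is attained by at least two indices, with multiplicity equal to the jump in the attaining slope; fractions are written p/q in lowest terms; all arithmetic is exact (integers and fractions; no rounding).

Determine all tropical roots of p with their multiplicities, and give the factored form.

hull edge (i=0, c=2) to (i=1, c=6): slope 4, span 1
hull edge (i=1, c=6) to (i=4, c=7): slope 1/3, span 3
Factored form: p(x) = 7 ⊗ (x ⊕ (-4)) ⊗ (x ⊕ (-1/3)) ⊗ (x ⊕ (-1/3)) ⊗ (x ⊕ (-1/3))
Answer: roots = -4 (mult 1), -1/3 (mult 3)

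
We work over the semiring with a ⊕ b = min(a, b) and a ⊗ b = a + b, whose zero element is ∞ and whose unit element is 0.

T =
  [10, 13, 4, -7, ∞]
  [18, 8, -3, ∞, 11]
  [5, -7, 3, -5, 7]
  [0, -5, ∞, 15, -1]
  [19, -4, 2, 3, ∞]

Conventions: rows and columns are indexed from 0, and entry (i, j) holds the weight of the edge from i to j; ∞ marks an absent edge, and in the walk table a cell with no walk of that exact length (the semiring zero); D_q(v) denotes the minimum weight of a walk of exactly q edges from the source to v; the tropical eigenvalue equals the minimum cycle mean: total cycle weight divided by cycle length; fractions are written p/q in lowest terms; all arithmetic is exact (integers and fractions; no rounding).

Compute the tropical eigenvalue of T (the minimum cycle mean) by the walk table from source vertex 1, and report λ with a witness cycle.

q=0: [∞, 0, ∞, ∞, ∞]
q=1: [18, 8, -3, ∞, 11]
q=2: [2, -10, 0, -8, 4]
q=3: [-8, -13, -13, -5, -9]
q=4: [-8, -20, -16, -18, -6]
q=5: [-18, -23, -23, -21, -19]
Optimal cycle mean attained by: cycle 1->2->1, total (-3) + (-7), length 2.
Answer: λ = -5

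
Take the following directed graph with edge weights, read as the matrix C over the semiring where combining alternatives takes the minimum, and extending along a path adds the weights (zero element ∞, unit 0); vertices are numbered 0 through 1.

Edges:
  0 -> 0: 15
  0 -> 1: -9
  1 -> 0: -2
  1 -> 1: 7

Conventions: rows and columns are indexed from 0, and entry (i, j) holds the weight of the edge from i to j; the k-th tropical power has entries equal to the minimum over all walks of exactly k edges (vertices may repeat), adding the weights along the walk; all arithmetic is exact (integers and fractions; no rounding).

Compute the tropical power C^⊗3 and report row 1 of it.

C^⊗2:
  [-11, -2]
  [5, -11]
C^⊗3:
  [-4, -20]
  [-13, -4]
Answer: row 1 of C^⊗3 = [-13, -4]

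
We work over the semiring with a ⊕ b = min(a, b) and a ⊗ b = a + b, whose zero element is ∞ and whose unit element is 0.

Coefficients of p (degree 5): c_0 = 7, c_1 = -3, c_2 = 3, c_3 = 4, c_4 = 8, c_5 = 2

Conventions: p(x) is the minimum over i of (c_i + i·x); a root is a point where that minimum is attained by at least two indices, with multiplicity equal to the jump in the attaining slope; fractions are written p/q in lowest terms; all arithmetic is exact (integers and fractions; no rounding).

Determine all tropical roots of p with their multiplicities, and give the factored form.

hull edge (i=0, c=7) to (i=1, c=-3): slope -10, span 1
hull edge (i=1, c=-3) to (i=5, c=2): slope 5/4, span 4
Factored form: p(x) = 2 ⊗ (x ⊕ (-5/4)) ⊗ (x ⊕ (-5/4)) ⊗ (x ⊕ (-5/4)) ⊗ (x ⊕ (-5/4)) ⊗ (x ⊕ 10)
Answer: roots = -5/4 (mult 4), 10 (mult 1)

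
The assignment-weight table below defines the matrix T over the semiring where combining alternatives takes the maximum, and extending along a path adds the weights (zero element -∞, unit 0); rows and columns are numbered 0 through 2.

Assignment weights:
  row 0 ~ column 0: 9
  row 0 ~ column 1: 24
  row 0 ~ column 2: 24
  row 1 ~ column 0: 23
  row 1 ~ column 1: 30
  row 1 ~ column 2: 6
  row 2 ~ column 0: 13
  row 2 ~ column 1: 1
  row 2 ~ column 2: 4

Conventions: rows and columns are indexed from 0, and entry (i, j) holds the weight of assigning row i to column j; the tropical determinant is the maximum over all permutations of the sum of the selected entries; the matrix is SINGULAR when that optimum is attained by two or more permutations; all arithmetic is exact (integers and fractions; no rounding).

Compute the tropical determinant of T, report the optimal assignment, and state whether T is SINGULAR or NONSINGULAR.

σ = (0, 1, 2): 9 + 30 + 4 = 43
σ = (0, 2, 1): 9 + 6 + 1 = 16
σ = (1, 0, 2): 24 + 23 + 4 = 51
σ = (1, 2, 0): 24 + 6 + 13 = 43
σ = (2, 0, 1): 24 + 23 + 1 = 48
σ = (2, 1, 0): 24 + 30 + 13 = 67
Optimal value attained by: σ = (2, 1, 0).
Answer: det⊕(T) = 67; verdict: NONSINGULAR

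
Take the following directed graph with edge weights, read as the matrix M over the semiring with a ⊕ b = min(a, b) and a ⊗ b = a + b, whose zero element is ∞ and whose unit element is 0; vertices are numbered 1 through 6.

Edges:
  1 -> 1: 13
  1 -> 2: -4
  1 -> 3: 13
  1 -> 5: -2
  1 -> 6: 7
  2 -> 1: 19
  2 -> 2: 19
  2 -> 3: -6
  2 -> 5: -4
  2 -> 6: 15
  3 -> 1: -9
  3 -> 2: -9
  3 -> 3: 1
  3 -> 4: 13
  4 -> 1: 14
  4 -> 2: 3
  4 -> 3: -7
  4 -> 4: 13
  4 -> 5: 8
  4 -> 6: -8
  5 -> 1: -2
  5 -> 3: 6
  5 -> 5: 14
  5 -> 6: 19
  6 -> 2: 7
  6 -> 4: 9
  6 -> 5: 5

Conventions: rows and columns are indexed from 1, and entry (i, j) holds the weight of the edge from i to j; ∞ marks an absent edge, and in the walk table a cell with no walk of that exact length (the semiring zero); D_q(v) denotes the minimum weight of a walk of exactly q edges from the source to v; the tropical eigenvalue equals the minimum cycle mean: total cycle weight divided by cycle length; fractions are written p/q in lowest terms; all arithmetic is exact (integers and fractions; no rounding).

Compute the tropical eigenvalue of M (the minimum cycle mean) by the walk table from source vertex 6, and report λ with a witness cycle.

q=0: [∞, ∞, ∞, ∞, ∞, 0]
q=1: [∞, 7, ∞, 9, 5, ∞]
q=2: [3, 12, 1, 22, 3, 1]
q=3: [-8, -8, 2, 10, 1, 10]
q=4: [-7, -12, -14, 15, -12, -1]
q=5: [-23, -23, -18, -1, -16, 0]
q=6: [-27, -27, -29, -5, -27, -16]
Optimal cycle mean attained by: cycle 2->3->2, total (-6) + (-9), length 2.
Answer: λ = -15/2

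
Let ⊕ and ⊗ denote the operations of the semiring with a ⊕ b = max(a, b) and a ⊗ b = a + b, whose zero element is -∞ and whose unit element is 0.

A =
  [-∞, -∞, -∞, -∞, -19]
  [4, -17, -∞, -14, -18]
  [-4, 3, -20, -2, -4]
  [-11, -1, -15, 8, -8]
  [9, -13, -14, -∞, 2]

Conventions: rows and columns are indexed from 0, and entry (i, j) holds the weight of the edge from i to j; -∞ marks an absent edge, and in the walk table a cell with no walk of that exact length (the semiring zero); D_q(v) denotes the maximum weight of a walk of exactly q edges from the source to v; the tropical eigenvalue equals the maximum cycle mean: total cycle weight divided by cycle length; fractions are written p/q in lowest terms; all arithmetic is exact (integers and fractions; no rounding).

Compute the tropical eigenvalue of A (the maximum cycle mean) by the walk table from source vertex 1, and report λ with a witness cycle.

q=0: [-∞, 0, -∞, -∞, -∞]
q=1: [4, -17, -∞, -14, -18]
q=2: [-9, -15, -29, -6, -15]
q=3: [-6, -7, -21, 2, -13]
q=4: [-3, 1, -13, 10, -6]
q=5: [5, 9, -5, 18, 2]
Optimal cycle mean attained by: cycle 3->3, total 8, length 1.
Answer: λ = 8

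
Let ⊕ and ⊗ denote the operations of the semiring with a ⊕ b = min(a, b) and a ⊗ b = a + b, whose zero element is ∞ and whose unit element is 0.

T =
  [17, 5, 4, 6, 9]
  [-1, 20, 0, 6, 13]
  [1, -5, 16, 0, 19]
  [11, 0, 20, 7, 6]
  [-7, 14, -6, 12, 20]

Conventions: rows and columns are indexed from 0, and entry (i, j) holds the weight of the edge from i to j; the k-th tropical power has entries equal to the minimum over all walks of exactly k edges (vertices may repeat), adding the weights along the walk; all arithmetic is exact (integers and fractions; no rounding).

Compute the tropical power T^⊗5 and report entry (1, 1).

T^⊗2:
  [2, -1, 3, 4, 12]
  [1, -5, 3, 0, 8]
  [-6, 0, -5, 1, 6]
  [-1, 7, 0, 6, 13]
  [-5, -11, -3, -6, 2]
T^⊗3:
  [-2, -2, -1, 3, 10]
  [-6, -2, -5, 1, 6]
  [-4, -10, -2, -5, 3]
  [1, -5, 3, 0, 8]
  [-12, -8, -11, -5, 0]
T^⊗4:
  [-3, -6, -2, -1, 7]
  [-4, -10, -2, -5, 3]
  [-11, -7, -10, -4, 1]
  [-6, -2, -5, 1, 6]
  [-10, -16, -8, -11, -3]
T^⊗5:
  [-7, -7, -6, -2, 5]
  [-11, -7, -10, -4, 1]
  [-9, -15, -7, -10, -2]
  [-4, -10, -2, -5, 3]
  [-17, -13, -16, -10, -5]
Key observation: the optimum is the walk 1->0->2->1->2->1, with weight (-1) + 4 + (-5) + 0 + (-5) = -7.
Optimal value attained by: walk 1->0->2->1->2->1.
Answer: (T^⊗5)[1][1] = -7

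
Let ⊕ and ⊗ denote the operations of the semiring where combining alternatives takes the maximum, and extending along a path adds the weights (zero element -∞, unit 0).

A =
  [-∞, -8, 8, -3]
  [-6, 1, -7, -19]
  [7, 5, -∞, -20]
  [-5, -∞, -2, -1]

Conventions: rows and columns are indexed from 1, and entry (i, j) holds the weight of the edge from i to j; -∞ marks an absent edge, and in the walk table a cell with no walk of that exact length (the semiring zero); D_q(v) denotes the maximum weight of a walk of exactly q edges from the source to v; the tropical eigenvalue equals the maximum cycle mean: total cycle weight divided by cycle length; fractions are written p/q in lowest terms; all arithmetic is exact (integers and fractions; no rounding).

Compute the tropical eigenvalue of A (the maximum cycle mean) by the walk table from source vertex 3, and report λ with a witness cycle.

q=0: [-∞, -∞, 0, -∞]
q=1: [7, 5, -∞, -20]
q=2: [-1, 6, 15, 4]
q=3: [22, 20, 7, 3]
q=4: [14, 21, 30, 19]
Optimal cycle mean attained by: cycle 1->3->1, total 8 + 7, length 2.
Answer: λ = 15/2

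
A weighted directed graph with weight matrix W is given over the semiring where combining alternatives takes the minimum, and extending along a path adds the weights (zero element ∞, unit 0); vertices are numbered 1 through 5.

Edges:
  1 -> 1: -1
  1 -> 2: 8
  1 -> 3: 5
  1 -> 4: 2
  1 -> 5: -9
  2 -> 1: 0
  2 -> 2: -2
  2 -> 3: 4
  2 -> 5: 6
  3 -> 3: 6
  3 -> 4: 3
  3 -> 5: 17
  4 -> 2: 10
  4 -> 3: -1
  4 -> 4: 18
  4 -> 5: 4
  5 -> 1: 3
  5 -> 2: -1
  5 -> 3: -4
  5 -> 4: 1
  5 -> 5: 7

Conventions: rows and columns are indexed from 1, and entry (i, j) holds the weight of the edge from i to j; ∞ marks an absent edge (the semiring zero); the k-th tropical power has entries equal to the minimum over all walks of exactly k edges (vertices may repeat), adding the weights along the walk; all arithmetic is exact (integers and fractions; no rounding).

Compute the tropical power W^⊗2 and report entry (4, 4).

W^⊗2:
  [-6, -10, -13, -8, -10]
  [-2, -4, 2, 2, -9]
  [20, 13, 2, 9, 7]
  [7, 3, 0, 2, 11]
  [-1, -3, 0, -1, -6]
Key observation: the optimum is the walk 4->3->4, with weight (-1) + 3 = 2.
Optimal value attained by: walk 4->3->4.
Answer: (W^⊗2)[4][4] = 2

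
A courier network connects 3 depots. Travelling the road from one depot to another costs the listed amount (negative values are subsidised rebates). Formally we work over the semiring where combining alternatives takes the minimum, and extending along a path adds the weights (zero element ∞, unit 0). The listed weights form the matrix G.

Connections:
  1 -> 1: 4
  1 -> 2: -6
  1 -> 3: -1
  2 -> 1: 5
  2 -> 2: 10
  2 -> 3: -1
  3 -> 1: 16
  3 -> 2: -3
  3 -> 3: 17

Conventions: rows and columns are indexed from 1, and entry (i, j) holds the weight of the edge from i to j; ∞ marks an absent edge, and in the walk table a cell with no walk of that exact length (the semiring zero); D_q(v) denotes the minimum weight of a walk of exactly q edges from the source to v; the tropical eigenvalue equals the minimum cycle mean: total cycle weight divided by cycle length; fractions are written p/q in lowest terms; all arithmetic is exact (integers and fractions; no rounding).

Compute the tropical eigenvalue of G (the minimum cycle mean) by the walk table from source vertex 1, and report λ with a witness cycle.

q=0: [0, ∞, ∞]
q=1: [4, -6, -1]
q=2: [-1, -4, -7]
q=3: [1, -10, -5]
Optimal cycle mean attained by: cycle 2->3->2, total (-1) + (-3), length 2.
Answer: λ = -2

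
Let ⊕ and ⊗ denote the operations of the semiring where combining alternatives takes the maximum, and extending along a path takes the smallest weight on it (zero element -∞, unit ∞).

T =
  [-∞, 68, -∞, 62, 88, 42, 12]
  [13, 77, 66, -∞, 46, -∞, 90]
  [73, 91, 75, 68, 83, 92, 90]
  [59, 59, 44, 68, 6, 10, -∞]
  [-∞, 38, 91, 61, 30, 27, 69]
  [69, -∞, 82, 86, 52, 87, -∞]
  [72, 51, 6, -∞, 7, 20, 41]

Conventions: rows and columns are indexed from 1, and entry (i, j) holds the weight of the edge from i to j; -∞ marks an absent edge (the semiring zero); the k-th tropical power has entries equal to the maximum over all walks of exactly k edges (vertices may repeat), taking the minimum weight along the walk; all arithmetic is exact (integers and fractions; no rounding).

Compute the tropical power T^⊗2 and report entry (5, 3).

T^⊗2:
  [59, 68, 88, 62, 46, 42, 69]
  [72, 77, 66, 66, 66, 66, 77]
  [73, 77, 83, 86, 75, 87, 90]
  [59, 59, 59, 68, 59, 44, 59]
  [73, 91, 75, 68, 83, 91, 90]
  [73, 82, 82, 86, 82, 87, 82]
  [41, 68, 51, 62, 72, 42, 51]
Key observation: the optimum is the walk 5->3->3, with weight 91 min 75 = 75.
Optimal value attained by: walk 5->3->3.
Answer: (T^⊗2)[5][3] = 75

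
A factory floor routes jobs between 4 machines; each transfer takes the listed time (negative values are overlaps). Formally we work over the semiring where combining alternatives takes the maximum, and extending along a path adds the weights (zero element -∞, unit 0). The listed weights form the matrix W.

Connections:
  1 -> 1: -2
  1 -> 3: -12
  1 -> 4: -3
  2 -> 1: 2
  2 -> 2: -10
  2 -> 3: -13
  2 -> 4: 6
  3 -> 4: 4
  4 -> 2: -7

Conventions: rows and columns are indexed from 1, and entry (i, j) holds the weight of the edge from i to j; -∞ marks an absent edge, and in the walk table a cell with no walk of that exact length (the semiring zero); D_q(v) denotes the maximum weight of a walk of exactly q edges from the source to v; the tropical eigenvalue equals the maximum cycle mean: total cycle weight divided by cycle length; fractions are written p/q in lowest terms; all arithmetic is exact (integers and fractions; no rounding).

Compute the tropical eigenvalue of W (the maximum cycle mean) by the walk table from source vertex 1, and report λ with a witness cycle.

q=0: [0, -∞, -∞, -∞]
q=1: [-2, -∞, -12, -3]
q=2: [-4, -10, -14, -5]
q=3: [-6, -12, -16, -4]
q=4: [-8, -11, -18, -6]
Optimal cycle mean attained by: cycle 2->4->2, total 6 + (-7), length 2.
Answer: λ = -1/2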